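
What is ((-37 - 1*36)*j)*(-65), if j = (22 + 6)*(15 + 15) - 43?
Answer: 3781765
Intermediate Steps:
j = 797 (j = 28*30 - 43 = 840 - 43 = 797)
((-37 - 1*36)*j)*(-65) = ((-37 - 1*36)*797)*(-65) = ((-37 - 36)*797)*(-65) = -73*797*(-65) = -58181*(-65) = 3781765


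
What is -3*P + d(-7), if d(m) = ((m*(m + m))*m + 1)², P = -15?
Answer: 469270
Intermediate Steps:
d(m) = (1 + 2*m³)² (d(m) = ((m*(2*m))*m + 1)² = ((2*m²)*m + 1)² = (2*m³ + 1)² = (1 + 2*m³)²)
-3*P + d(-7) = -3*(-15) + (1 + 2*(-7)³)² = 45 + (1 + 2*(-343))² = 45 + (1 - 686)² = 45 + (-685)² = 45 + 469225 = 469270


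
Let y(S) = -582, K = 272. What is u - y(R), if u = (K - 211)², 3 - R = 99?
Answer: 4303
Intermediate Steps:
R = -96 (R = 3 - 1*99 = 3 - 99 = -96)
u = 3721 (u = (272 - 211)² = 61² = 3721)
u - y(R) = 3721 - 1*(-582) = 3721 + 582 = 4303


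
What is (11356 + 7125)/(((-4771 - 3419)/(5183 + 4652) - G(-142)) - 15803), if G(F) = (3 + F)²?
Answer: -5193161/9870078 ≈ -0.52615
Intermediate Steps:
(11356 + 7125)/(((-4771 - 3419)/(5183 + 4652) - G(-142)) - 15803) = (11356 + 7125)/(((-4771 - 3419)/(5183 + 4652) - (3 - 142)²) - 15803) = 18481/((-8190/9835 - 1*(-139)²) - 15803) = 18481/((-8190*1/9835 - 1*19321) - 15803) = 18481/((-234/281 - 19321) - 15803) = 18481/(-5429435/281 - 15803) = 18481/(-9870078/281) = 18481*(-281/9870078) = -5193161/9870078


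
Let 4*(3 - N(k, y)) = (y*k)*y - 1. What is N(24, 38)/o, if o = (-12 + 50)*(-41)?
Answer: 34643/6232 ≈ 5.5589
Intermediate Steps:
o = -1558 (o = 38*(-41) = -1558)
N(k, y) = 13/4 - k*y²/4 (N(k, y) = 3 - ((y*k)*y - 1)/4 = 3 - ((k*y)*y - 1)/4 = 3 - (k*y² - 1)/4 = 3 - (-1 + k*y²)/4 = 3 + (¼ - k*y²/4) = 13/4 - k*y²/4)
N(24, 38)/o = (13/4 - ¼*24*38²)/(-1558) = (13/4 - ¼*24*1444)*(-1/1558) = (13/4 - 8664)*(-1/1558) = -34643/4*(-1/1558) = 34643/6232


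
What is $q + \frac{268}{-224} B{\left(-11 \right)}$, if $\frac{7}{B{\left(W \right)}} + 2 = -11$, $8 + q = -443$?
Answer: $- \frac{46837}{104} \approx -450.36$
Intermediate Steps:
$q = -451$ ($q = -8 - 443 = -451$)
$B{\left(W \right)} = - \frac{7}{13}$ ($B{\left(W \right)} = \frac{7}{-2 - 11} = \frac{7}{-13} = 7 \left(- \frac{1}{13}\right) = - \frac{7}{13}$)
$q + \frac{268}{-224} B{\left(-11 \right)} = -451 + \frac{268}{-224} \left(- \frac{7}{13}\right) = -451 + 268 \left(- \frac{1}{224}\right) \left(- \frac{7}{13}\right) = -451 - - \frac{67}{104} = -451 + \frac{67}{104} = - \frac{46837}{104}$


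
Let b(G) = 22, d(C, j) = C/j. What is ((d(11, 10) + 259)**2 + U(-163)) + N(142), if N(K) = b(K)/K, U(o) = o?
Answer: 479173071/7100 ≈ 67489.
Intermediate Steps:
N(K) = 22/K
((d(11, 10) + 259)**2 + U(-163)) + N(142) = ((11/10 + 259)**2 - 163) + 22/142 = ((11*(1/10) + 259)**2 - 163) + 22*(1/142) = ((11/10 + 259)**2 - 163) + 11/71 = ((2601/10)**2 - 163) + 11/71 = (6765201/100 - 163) + 11/71 = 6748901/100 + 11/71 = 479173071/7100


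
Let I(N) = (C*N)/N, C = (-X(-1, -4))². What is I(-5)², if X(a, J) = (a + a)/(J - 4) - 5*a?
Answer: 194481/256 ≈ 759.69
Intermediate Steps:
X(a, J) = -5*a + 2*a/(-4 + J) (X(a, J) = (2*a)/(-4 + J) - 5*a = 2*a/(-4 + J) - 5*a = -5*a + 2*a/(-4 + J))
C = 441/16 (C = (-(-1)*(22 - 5*(-4))/(-4 - 4))² = (-(-1)*(22 + 20)/(-8))² = (-(-1)*(-1)*42/8)² = (-1*21/4)² = (-21/4)² = 441/16 ≈ 27.563)
I(N) = 441/16 (I(N) = (441*N/16)/N = 441/16)
I(-5)² = (441/16)² = 194481/256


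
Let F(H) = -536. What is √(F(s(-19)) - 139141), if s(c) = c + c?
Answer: I*√139677 ≈ 373.73*I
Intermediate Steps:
s(c) = 2*c
√(F(s(-19)) - 139141) = √(-536 - 139141) = √(-139677) = I*√139677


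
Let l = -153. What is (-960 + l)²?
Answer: 1238769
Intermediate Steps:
(-960 + l)² = (-960 - 153)² = (-1113)² = 1238769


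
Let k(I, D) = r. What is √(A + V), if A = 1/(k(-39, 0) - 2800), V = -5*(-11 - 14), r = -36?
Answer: √251339791/1418 ≈ 11.180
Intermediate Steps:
k(I, D) = -36
V = 125 (V = -5*(-25) = -1*(-125) = 125)
A = -1/2836 (A = 1/(-36 - 2800) = 1/(-2836) = -1/2836 ≈ -0.00035261)
√(A + V) = √(-1/2836 + 125) = √(354499/2836) = √251339791/1418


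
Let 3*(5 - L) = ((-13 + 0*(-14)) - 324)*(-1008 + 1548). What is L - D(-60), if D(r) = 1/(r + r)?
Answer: 7279801/120 ≈ 60665.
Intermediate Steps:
D(r) = 1/(2*r)
L = 60665 (L = 5 - ((-13 + 0*(-14)) - 324)*(-1008 + 1548)/3 = 5 - ((-13 + 0) - 324)*540/3 = 5 - (-13 - 324)*540/3 = 5 - (-337)*540/3 = 5 - 1/3*(-181980) = 5 + 60660 = 60665)
L - D(-60) = 60665 - 1/(2*(-60)) = 60665 - (-1)/(2*60) = 60665 - 1*(-1/120) = 60665 + 1/120 = 7279801/120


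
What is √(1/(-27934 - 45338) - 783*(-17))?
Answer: √17865977539938/36636 ≈ 115.37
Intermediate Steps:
√(1/(-27934 - 45338) - 783*(-17)) = √(1/(-73272) + 13311) = √(-1/73272 + 13311) = √(975323591/73272) = √17865977539938/36636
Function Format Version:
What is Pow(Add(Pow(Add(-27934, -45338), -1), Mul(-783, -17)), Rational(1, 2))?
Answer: Mul(Rational(1, 36636), Pow(17865977539938, Rational(1, 2))) ≈ 115.37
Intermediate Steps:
Pow(Add(Pow(Add(-27934, -45338), -1), Mul(-783, -17)), Rational(1, 2)) = Pow(Add(Pow(-73272, -1), 13311), Rational(1, 2)) = Pow(Add(Rational(-1, 73272), 13311), Rational(1, 2)) = Pow(Rational(975323591, 73272), Rational(1, 2)) = Mul(Rational(1, 36636), Pow(17865977539938, Rational(1, 2)))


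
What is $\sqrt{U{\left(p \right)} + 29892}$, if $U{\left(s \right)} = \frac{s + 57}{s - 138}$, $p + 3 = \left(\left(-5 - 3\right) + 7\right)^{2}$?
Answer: $\frac{\sqrt{5858755}}{14} \approx 172.89$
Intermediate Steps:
$p = -2$ ($p = -3 + \left(\left(-5 - 3\right) + 7\right)^{2} = -3 + \left(-8 + 7\right)^{2} = -3 + \left(-1\right)^{2} = -3 + 1 = -2$)
$U{\left(s \right)} = \frac{57 + s}{-138 + s}$
$\sqrt{U{\left(p \right)} + 29892} = \sqrt{\frac{57 - 2}{-138 - 2} + 29892} = \sqrt{\frac{1}{-140} \cdot 55 + 29892} = \sqrt{\left(- \frac{1}{140}\right) 55 + 29892} = \sqrt{- \frac{11}{28} + 29892} = \sqrt{\frac{836965}{28}} = \frac{\sqrt{5858755}}{14}$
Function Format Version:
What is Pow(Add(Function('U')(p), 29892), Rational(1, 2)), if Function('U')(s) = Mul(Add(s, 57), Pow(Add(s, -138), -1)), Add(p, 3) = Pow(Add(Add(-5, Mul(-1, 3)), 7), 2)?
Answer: Mul(Rational(1, 14), Pow(5858755, Rational(1, 2))) ≈ 172.89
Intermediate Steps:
p = -2 (p = Add(-3, Pow(Add(Add(-5, Mul(-1, 3)), 7), 2)) = Add(-3, Pow(Add(Add(-5, -3), 7), 2)) = Add(-3, Pow(Add(-8, 7), 2)) = Add(-3, Pow(-1, 2)) = Add(-3, 1) = -2)
Function('U')(s) = Mul(Pow(Add(-138, s), -1), Add(57, s)) (Function('U')(s) = Mul(Add(57, s), Pow(Add(-138, s), -1)) = Mul(Pow(Add(-138, s), -1), Add(57, s)))
Pow(Add(Function('U')(p), 29892), Rational(1, 2)) = Pow(Add(Mul(Pow(Add(-138, -2), -1), Add(57, -2)), 29892), Rational(1, 2)) = Pow(Add(Mul(Pow(-140, -1), 55), 29892), Rational(1, 2)) = Pow(Add(Mul(Rational(-1, 140), 55), 29892), Rational(1, 2)) = Pow(Add(Rational(-11, 28), 29892), Rational(1, 2)) = Pow(Rational(836965, 28), Rational(1, 2)) = Mul(Rational(1, 14), Pow(5858755, Rational(1, 2)))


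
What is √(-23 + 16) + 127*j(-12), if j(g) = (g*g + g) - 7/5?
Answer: 82931/5 + I*√7 ≈ 16586.0 + 2.6458*I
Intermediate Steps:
j(g) = -7/5 + g + g² (j(g) = (g² + g) - 7/5 = (g + g²) - 1*7/5 = (g + g²) - 7/5 = -7/5 + g + g²)
√(-23 + 16) + 127*j(-12) = √(-23 + 16) + 127*(-7/5 - 12 + (-12)²) = √(-7) + 127*(-7/5 - 12 + 144) = I*√7 + 127*(653/5) = I*√7 + 82931/5 = 82931/5 + I*√7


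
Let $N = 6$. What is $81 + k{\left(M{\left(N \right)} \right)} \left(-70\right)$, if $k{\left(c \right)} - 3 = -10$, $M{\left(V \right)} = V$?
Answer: $571$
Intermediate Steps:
$k{\left(c \right)} = -7$ ($k{\left(c \right)} = 3 - 10 = -7$)
$81 + k{\left(M{\left(N \right)} \right)} \left(-70\right) = 81 - -490 = 81 + 490 = 571$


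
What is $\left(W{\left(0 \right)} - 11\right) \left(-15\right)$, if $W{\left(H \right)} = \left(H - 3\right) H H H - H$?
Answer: $165$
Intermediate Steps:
$W{\left(H \right)} = - H + H^{3} \left(-3 + H\right)$ ($W{\left(H \right)} = \left(-3 + H\right) H H H - H = H \left(-3 + H\right) H H - H = H^{2} \left(-3 + H\right) H - H = H^{3} \left(-3 + H\right) - H = - H + H^{3} \left(-3 + H\right)$)
$\left(W{\left(0 \right)} - 11\right) \left(-15\right) = \left(\left(0^{4} - 0 - 3 \cdot 0^{3}\right) - 11\right) \left(-15\right) = \left(\left(0 + 0 - 0\right) - 11\right) \left(-15\right) = \left(\left(0 + 0 + 0\right) - 11\right) \left(-15\right) = \left(0 - 11\right) \left(-15\right) = \left(-11\right) \left(-15\right) = 165$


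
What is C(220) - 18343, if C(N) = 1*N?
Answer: -18123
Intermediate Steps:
C(N) = N
C(220) - 18343 = 220 - 18343 = -18123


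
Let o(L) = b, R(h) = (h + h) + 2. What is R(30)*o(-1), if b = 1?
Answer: 62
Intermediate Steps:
R(h) = 2 + 2*h (R(h) = 2*h + 2 = 2 + 2*h)
o(L) = 1
R(30)*o(-1) = (2 + 2*30)*1 = (2 + 60)*1 = 62*1 = 62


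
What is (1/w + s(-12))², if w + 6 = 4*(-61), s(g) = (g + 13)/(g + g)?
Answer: 18769/9000000 ≈ 0.0020854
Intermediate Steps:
s(g) = (13 + g)/(2*g) (s(g) = (13 + g)/((2*g)) = (13 + g)*(1/(2*g)) = (13 + g)/(2*g))
w = -250 (w = -6 + 4*(-61) = -6 - 244 = -250)
(1/w + s(-12))² = (1/(-250) + (½)*(13 - 12)/(-12))² = (-1/250 + (½)*(-1/12)*1)² = (-1/250 - 1/24)² = (-137/3000)² = 18769/9000000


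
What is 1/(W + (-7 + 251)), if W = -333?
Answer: -1/89 ≈ -0.011236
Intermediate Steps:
1/(W + (-7 + 251)) = 1/(-333 + (-7 + 251)) = 1/(-333 + 244) = 1/(-89) = -1/89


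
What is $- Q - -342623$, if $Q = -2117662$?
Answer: $2460285$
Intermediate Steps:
$- Q - -342623 = \left(-1\right) \left(-2117662\right) - -342623 = 2117662 + 342623 = 2460285$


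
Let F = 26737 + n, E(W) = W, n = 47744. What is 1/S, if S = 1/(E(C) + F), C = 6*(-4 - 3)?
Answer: 74439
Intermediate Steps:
C = -42 (C = 6*(-7) = -42)
F = 74481 (F = 26737 + 47744 = 74481)
S = 1/74439 (S = 1/(-42 + 74481) = 1/74439 ≈ 1.3434e-5)
1/S = 1/(1/74439) = 74439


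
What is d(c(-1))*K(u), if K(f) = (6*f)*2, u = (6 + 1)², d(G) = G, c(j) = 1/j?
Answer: -588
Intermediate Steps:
c(j) = 1/j
u = 49 (u = 7² = 49)
K(f) = 12*f
d(c(-1))*K(u) = (12*49)/(-1) = -1*588 = -588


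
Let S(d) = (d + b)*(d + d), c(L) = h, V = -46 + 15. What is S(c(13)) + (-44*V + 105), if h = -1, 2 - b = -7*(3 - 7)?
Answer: 1523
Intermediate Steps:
b = -26 (b = 2 - (-7)*(3 - 7) = 2 - (-7)*(-4) = 2 - 1*28 = 2 - 28 = -26)
V = -31
c(L) = -1
S(d) = 2*d*(-26 + d) (S(d) = (d - 26)*(d + d) = (-26 + d)*(2*d) = 2*d*(-26 + d))
S(c(13)) + (-44*V + 105) = 2*(-1)*(-26 - 1) + (-44*(-31) + 105) = 2*(-1)*(-27) + (1364 + 105) = 54 + 1469 = 1523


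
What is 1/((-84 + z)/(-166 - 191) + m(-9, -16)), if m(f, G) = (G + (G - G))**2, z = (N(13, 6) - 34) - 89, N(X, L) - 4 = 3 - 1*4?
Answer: 7/1796 ≈ 0.0038976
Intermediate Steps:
N(X, L) = 3 (N(X, L) = 4 + (3 - 1*4) = 4 + (3 - 4) = 4 - 1 = 3)
z = -120 (z = (3 - 34) - 89 = -31 - 89 = -120)
m(f, G) = G**2 (m(f, G) = (G + 0)**2 = G**2)
1/((-84 + z)/(-166 - 191) + m(-9, -16)) = 1/((-84 - 120)/(-166 - 191) + (-16)**2) = 1/(-204/(-357) + 256) = 1/(-204*(-1/357) + 256) = 1/(4/7 + 256) = 1/(1796/7) = 7/1796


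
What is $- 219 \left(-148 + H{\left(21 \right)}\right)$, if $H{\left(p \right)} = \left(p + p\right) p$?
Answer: $-160746$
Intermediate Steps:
$H{\left(p \right)} = 2 p^{2}$ ($H{\left(p \right)} = 2 p p = 2 p^{2}$)
$- 219 \left(-148 + H{\left(21 \right)}\right) = - 219 \left(-148 + 2 \cdot 21^{2}\right) = - 219 \left(-148 + 2 \cdot 441\right) = - 219 \left(-148 + 882\right) = \left(-219\right) 734 = -160746$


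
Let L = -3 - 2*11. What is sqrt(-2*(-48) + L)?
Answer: sqrt(71) ≈ 8.4261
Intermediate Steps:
L = -25 (L = -3 - 22 = -25)
sqrt(-2*(-48) + L) = sqrt(-2*(-48) - 25) = sqrt(96 - 25) = sqrt(71)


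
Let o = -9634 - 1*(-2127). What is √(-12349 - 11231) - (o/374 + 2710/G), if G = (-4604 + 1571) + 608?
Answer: 3843603/181390 + 6*I*√655 ≈ 21.19 + 153.56*I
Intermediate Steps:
o = -7507 (o = -9634 + 2127 = -7507)
G = -2425 (G = -3033 + 608 = -2425)
√(-12349 - 11231) - (o/374 + 2710/G) = √(-12349 - 11231) - (-7507/374 + 2710/(-2425)) = √(-23580) - (-7507*1/374 + 2710*(-1/2425)) = 6*I*√655 - (-7507/374 - 542/485) = 6*I*√655 - 1*(-3843603/181390) = 6*I*√655 + 3843603/181390 = 3843603/181390 + 6*I*√655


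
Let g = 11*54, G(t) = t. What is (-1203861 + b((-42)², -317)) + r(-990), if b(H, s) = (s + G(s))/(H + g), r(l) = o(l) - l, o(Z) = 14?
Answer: -1418168720/1179 ≈ -1.2029e+6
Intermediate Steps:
g = 594
r(l) = 14 - l
b(H, s) = 2*s/(594 + H) (b(H, s) = (s + s)/(H + 594) = (2*s)/(594 + H) = 2*s/(594 + H))
(-1203861 + b((-42)², -317)) + r(-990) = (-1203861 + 2*(-317)/(594 + (-42)²)) + (14 - 1*(-990)) = (-1203861 + 2*(-317)/(594 + 1764)) + (14 + 990) = (-1203861 + 2*(-317)/2358) + 1004 = (-1203861 + 2*(-317)*(1/2358)) + 1004 = (-1203861 - 317/1179) + 1004 = -1419352436/1179 + 1004 = -1418168720/1179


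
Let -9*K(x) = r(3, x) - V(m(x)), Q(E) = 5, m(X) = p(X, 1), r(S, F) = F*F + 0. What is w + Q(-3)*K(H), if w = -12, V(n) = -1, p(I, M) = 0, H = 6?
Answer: -293/9 ≈ -32.556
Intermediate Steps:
r(S, F) = F² (r(S, F) = F² + 0 = F²)
m(X) = 0
K(x) = -⅑ - x²/9 (K(x) = -(x² - 1*(-1))/9 = -(x² + 1)/9 = -(1 + x²)/9 = -⅑ - x²/9)
w + Q(-3)*K(H) = -12 + 5*(-⅑ - ⅑*6²) = -12 + 5*(-⅑ - ⅑*36) = -12 + 5*(-⅑ - 4) = -12 + 5*(-37/9) = -12 - 185/9 = -293/9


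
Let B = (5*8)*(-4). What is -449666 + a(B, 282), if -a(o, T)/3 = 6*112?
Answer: -451682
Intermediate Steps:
B = -160 (B = 40*(-4) = -160)
a(o, T) = -2016 (a(o, T) = -18*112 = -3*672 = -2016)
-449666 + a(B, 282) = -449666 - 2016 = -451682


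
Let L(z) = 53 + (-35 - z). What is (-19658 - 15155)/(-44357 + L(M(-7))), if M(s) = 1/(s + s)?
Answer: 487382/620745 ≈ 0.78516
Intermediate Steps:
M(s) = 1/(2*s)
L(z) = 18 - z
(-19658 - 15155)/(-44357 + L(M(-7))) = (-19658 - 15155)/(-44357 + (18 - 1/(2*(-7)))) = -34813/(-44357 + (18 - (-1)/(2*7))) = -34813/(-44357 + (18 - 1*(-1/14))) = -34813/(-44357 + (18 + 1/14)) = -34813/(-44357 + 253/14) = -34813/(-620745/14) = -34813*(-14/620745) = 487382/620745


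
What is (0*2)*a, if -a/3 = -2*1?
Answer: 0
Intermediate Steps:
a = 6 (a = -(-6) = -3*(-2) = 6)
(0*2)*a = (0*2)*6 = 0*6 = 0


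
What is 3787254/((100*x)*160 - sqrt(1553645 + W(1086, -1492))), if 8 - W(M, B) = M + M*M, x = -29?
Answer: -585761952000/71765208943 + 1262418*sqrt(373171)/71765208943 ≈ -8.1515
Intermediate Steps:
W(M, B) = 8 - M - M**2 (W(M, B) = 8 - (M + M*M) = 8 - (M + M**2) = 8 + (-M - M**2) = 8 - M - M**2)
3787254/((100*x)*160 - sqrt(1553645 + W(1086, -1492))) = 3787254/((100*(-29))*160 - sqrt(1553645 + (8 - 1*1086 - 1*1086**2))) = 3787254/(-2900*160 - sqrt(1553645 + (8 - 1086 - 1*1179396))) = 3787254/(-464000 - sqrt(1553645 + (8 - 1086 - 1179396))) = 3787254/(-464000 - sqrt(1553645 - 1180474)) = 3787254/(-464000 - sqrt(373171))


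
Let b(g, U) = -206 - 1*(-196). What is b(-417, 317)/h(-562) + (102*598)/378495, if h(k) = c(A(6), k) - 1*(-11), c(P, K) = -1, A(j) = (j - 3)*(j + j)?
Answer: -8141/9705 ≈ -0.83885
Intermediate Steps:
A(j) = 2*j*(-3 + j) (A(j) = (-3 + j)*(2*j) = 2*j*(-3 + j))
b(g, U) = -10 (b(g, U) = -206 + 196 = -10)
h(k) = 10 (h(k) = -1 - 1*(-11) = -1 + 11 = 10)
b(-417, 317)/h(-562) + (102*598)/378495 = -10/10 + (102*598)/378495 = -10*1/10 + 60996*(1/378495) = -1 + 1564/9705 = -8141/9705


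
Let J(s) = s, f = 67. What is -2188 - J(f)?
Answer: -2255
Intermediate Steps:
-2188 - J(f) = -2188 - 1*67 = -2188 - 67 = -2255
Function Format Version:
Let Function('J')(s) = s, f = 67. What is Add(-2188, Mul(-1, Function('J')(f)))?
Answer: -2255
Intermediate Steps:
Add(-2188, Mul(-1, Function('J')(f))) = Add(-2188, Mul(-1, 67)) = Add(-2188, -67) = -2255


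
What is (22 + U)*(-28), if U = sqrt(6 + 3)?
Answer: -700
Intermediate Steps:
U = 3 (U = sqrt(9) = 3)
(22 + U)*(-28) = (22 + 3)*(-28) = 25*(-28) = -700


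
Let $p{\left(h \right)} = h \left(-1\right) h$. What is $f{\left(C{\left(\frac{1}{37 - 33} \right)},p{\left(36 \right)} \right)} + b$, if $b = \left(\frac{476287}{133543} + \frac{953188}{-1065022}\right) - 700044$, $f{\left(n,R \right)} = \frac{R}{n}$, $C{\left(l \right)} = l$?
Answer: $- \frac{50150770921746729}{71113116473} \approx -7.0523 \cdot 10^{5}$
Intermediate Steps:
$p{\left(h \right)} = - h^{2}$ ($p{\left(h \right)} = - h h = - h^{2}$)
$b = - \frac{49782120525950697}{71113116473}$ ($b = \left(476287 \cdot \frac{1}{133543} + 953188 \left(- \frac{1}{1065022}\right)\right) - 700044 = \left(\frac{476287}{133543} - \frac{476594}{532511}\right) - 700044 = \frac{189982274115}{71113116473} - 700044 = - \frac{49782120525950697}{71113116473} \approx -7.0004 \cdot 10^{5}$)
$f{\left(C{\left(\frac{1}{37 - 33} \right)},p{\left(36 \right)} \right)} + b = \frac{\left(-1\right) 36^{2}}{\frac{1}{37 - 33}} - \frac{49782120525950697}{71113116473} = \frac{\left(-1\right) 1296}{\frac{1}{4}} - \frac{49782120525950697}{71113116473} = - 1296 \frac{1}{\frac{1}{4}} - \frac{49782120525950697}{71113116473} = \left(-1296\right) 4 - \frac{49782120525950697}{71113116473} = -5184 - \frac{49782120525950697}{71113116473} = - \frac{50150770921746729}{71113116473}$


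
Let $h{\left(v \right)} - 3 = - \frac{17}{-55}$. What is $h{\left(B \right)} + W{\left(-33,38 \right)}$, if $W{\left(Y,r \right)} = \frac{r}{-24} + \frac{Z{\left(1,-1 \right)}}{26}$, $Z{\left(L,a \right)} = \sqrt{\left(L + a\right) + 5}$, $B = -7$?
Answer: $\frac{1139}{660} + \frac{\sqrt{5}}{26} \approx 1.8118$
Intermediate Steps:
$h{\left(v \right)} = \frac{182}{55}$ ($h{\left(v \right)} = 3 - \frac{17}{-55} = 3 - - \frac{17}{55} = 3 + \frac{17}{55} = \frac{182}{55}$)
$Z{\left(L,a \right)} = \sqrt{5 + L + a}$
$W{\left(Y,r \right)} = - \frac{r}{24} + \frac{\sqrt{5}}{26}$ ($W{\left(Y,r \right)} = \frac{r}{-24} + \frac{\sqrt{5 + 1 - 1}}{26} = r \left(- \frac{1}{24}\right) + \sqrt{5} \cdot \frac{1}{26} = - \frac{r}{24} + \frac{\sqrt{5}}{26}$)
$h{\left(B \right)} + W{\left(-33,38 \right)} = \frac{182}{55} + \left(\left(- \frac{1}{24}\right) 38 + \frac{\sqrt{5}}{26}\right) = \frac{182}{55} - \left(\frac{19}{12} - \frac{\sqrt{5}}{26}\right) = \frac{1139}{660} + \frac{\sqrt{5}}{26}$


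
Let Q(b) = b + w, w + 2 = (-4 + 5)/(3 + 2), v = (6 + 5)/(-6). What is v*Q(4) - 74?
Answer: -2341/30 ≈ -78.033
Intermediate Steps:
v = -11/6 (v = 11*(-⅙) = -11/6 ≈ -1.8333)
w = -9/5 (w = -2 + (-4 + 5)/(3 + 2) = -2 + 1/5 = -2 + 1*(⅕) = -2 + ⅕ = -9/5 ≈ -1.8000)
Q(b) = -9/5 + b (Q(b) = b - 9/5 = -9/5 + b)
v*Q(4) - 74 = -11*(-9/5 + 4)/6 - 74 = -11/6*11/5 - 74 = -121/30 - 74 = -2341/30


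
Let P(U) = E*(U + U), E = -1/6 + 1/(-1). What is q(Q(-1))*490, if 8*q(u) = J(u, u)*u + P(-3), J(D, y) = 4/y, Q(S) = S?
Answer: 2695/4 ≈ 673.75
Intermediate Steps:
E = -7/6 (E = -1*⅙ + 1*(-1) = -⅙ - 1 = -7/6 ≈ -1.1667)
P(U) = -7*U/3 (P(U) = -7*(U + U)/6 = -7*U/3)
q(u) = 11/8 (q(u) = ((4/u)*u - 7/3*(-3))/8 = (4 + 7)/8 = (⅛)*11 = 11/8)
q(Q(-1))*490 = (11/8)*490 = 2695/4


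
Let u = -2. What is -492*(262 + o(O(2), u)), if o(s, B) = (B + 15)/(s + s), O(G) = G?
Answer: -130503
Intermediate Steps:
o(s, B) = (15 + B)/(2*s) (o(s, B) = (15 + B)/((2*s)) = (15 + B)*(1/(2*s)) = (15 + B)/(2*s))
-492*(262 + o(O(2), u)) = -492*(262 + (½)*(15 - 2)/2) = -492*(262 + (½)*(½)*13) = -492*(262 + 13/4) = -492*1061/4 = -130503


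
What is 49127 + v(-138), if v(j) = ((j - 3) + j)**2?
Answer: 126968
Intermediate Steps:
v(j) = (-3 + 2*j)**2 (v(j) = ((-3 + j) + j)**2 = (-3 + 2*j)**2)
49127 + v(-138) = 49127 + (-3 + 2*(-138))**2 = 49127 + (-3 - 276)**2 = 49127 + (-279)**2 = 49127 + 77841 = 126968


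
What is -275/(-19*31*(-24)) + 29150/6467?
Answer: 410285975/91417512 ≈ 4.4880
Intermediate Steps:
-275/(-19*31*(-24)) + 29150/6467 = -275/((-589*(-24))) + 29150*(1/6467) = -275/14136 + 29150/6467 = 410285975/91417512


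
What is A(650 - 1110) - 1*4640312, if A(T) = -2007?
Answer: -4642319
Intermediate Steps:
A(650 - 1110) - 1*4640312 = -2007 - 1*4640312 = -2007 - 4640312 = -4642319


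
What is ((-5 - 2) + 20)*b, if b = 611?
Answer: 7943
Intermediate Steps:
((-5 - 2) + 20)*b = ((-5 - 2) + 20)*611 = (-7 + 20)*611 = 13*611 = 7943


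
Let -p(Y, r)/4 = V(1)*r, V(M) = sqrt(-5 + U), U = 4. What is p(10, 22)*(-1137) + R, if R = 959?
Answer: 959 + 100056*I ≈ 959.0 + 1.0006e+5*I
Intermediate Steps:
V(M) = I (V(M) = sqrt(-5 + 4) = sqrt(-1) = I)
p(Y, r) = -4*I*r
p(10, 22)*(-1137) + R = -4*I*22*(-1137) + 959 = -88*I*(-1137) + 959 = 100056*I + 959 = 959 + 100056*I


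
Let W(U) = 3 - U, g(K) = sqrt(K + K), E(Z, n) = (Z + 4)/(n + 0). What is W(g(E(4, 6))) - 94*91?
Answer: -8551 - 2*sqrt(6)/3 ≈ -8552.6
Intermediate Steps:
E(Z, n) = (4 + Z)/n
g(K) = sqrt(2)*sqrt(K) (g(K) = sqrt(2*K) = sqrt(2)*sqrt(K))
W(g(E(4, 6))) - 94*91 = (3 - sqrt(2)*sqrt((4 + 4)/6)) - 94*91 = (3 - sqrt(2)*sqrt((1/6)*8)) - 8554 = (3 - sqrt(2)*sqrt(4/3)) - 8554 = (3 - sqrt(2)*2*sqrt(3)/3) - 8554 = (3 - 2*sqrt(6)/3) - 8554 = -8551 - 2*sqrt(6)/3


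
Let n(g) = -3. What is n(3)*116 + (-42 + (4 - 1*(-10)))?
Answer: -376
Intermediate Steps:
n(3)*116 + (-42 + (4 - 1*(-10))) = -3*116 + (-42 + (4 - 1*(-10))) = -348 + (-42 + (4 + 10)) = -348 + (-42 + 14) = -348 - 28 = -376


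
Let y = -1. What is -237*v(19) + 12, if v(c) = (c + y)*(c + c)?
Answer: -162096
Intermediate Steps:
v(c) = 2*c*(-1 + c) (v(c) = (c - 1)*(c + c) = (-1 + c)*(2*c) = 2*c*(-1 + c))
-237*v(19) + 12 = -474*19*(-1 + 19) + 12 = -474*19*18 + 12 = -237*684 + 12 = -162108 + 12 = -162096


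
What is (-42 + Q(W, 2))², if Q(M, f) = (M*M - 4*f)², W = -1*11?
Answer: 161976529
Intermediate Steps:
W = -11
Q(M, f) = (M² - 4*f)²
(-42 + Q(W, 2))² = (-42 + ((-11)² - 4*2)²)² = (-42 + (121 - 8)²)² = (-42 + 113²)² = (-42 + 12769)² = 12727² = 161976529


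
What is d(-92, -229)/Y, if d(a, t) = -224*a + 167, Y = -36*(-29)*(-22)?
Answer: -6925/7656 ≈ -0.90452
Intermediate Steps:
Y = -22968 (Y = 1044*(-22) = -22968)
d(a, t) = 167 - 224*a
d(-92, -229)/Y = (167 - 224*(-92))/(-22968) = (167 + 20608)*(-1/22968) = 20775*(-1/22968) = -6925/7656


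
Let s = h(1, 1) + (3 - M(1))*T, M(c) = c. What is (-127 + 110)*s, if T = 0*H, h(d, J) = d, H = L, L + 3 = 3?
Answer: -17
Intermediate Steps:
L = 0 (L = -3 + 3 = 0)
H = 0
T = 0 (T = 0*0 = 0)
s = 1 (s = 1 + (3 - 1*1)*0 = 1 + (3 - 1)*0 = 1 + 2*0 = 1 + 0 = 1)
(-127 + 110)*s = (-127 + 110)*1 = -17*1 = -17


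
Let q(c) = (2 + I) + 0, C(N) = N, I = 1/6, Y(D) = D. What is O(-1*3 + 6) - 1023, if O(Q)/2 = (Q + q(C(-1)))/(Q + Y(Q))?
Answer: -18383/18 ≈ -1021.3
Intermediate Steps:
I = ⅙ ≈ 0.16667
q(c) = 13/6 (q(c) = (2 + ⅙) + 0 = 13/6 + 0 = 13/6)
O(Q) = (13/6 + Q)/Q (O(Q) = 2*((Q + 13/6)/(Q + Q)) = 2*((13/6 + Q)/((2*Q))) = 2*((13/6 + Q)*(1/(2*Q))) = 2*((13/6 + Q)/(2*Q)) = (13/6 + Q)/Q)
O(-1*3 + 6) - 1023 = (13/6 + (-1*3 + 6))/(-1*3 + 6) - 1023 = (13/6 + (-3 + 6))/(-3 + 6) - 1023 = (13/6 + 3)/3 - 1023 = (⅓)*(31/6) - 1023 = 31/18 - 1023 = -18383/18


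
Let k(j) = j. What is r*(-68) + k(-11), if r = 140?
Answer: -9531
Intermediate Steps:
r*(-68) + k(-11) = 140*(-68) - 11 = -9520 - 11 = -9531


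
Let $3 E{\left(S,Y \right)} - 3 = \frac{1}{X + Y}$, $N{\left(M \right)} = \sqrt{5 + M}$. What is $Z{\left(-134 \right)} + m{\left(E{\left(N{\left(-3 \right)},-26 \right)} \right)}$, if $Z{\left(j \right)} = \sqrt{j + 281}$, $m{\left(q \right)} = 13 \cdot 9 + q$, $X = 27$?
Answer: $\frac{355}{3} + 7 \sqrt{3} \approx 130.46$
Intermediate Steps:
$E{\left(S,Y \right)} = 1 + \frac{1}{3 \left(27 + Y\right)}$
$m{\left(q \right)} = 117 + q$
$Z{\left(j \right)} = \sqrt{281 + j}$
$Z{\left(-134 \right)} + m{\left(E{\left(N{\left(-3 \right)},-26 \right)} \right)} = \sqrt{281 - 134} + \left(117 + \frac{\frac{82}{3} - 26}{27 - 26}\right) = \sqrt{147} + \left(117 + 1^{-1} \cdot \frac{4}{3}\right) = 7 \sqrt{3} + \left(117 + 1 \cdot \frac{4}{3}\right) = 7 \sqrt{3} + \left(117 + \frac{4}{3}\right) = 7 \sqrt{3} + \frac{355}{3} = \frac{355}{3} + 7 \sqrt{3}$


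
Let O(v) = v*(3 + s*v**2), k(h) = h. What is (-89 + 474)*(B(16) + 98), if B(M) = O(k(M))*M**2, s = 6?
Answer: 2426979170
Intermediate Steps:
O(v) = v*(3 + 6*v**2)
B(M) = M**2*(3*M + 6*M**3) (B(M) = (3*M + 6*M**3)*M**2 = M**2*(3*M + 6*M**3))
(-89 + 474)*(B(16) + 98) = (-89 + 474)*(16**3*(3 + 6*16**2) + 98) = 385*(4096*(3 + 6*256) + 98) = 385*(4096*(3 + 1536) + 98) = 385*(4096*1539 + 98) = 385*(6303744 + 98) = 385*6303842 = 2426979170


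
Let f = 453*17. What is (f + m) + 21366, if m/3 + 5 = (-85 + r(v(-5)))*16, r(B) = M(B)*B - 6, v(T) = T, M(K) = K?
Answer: 25884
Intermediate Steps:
r(B) = -6 + B² (r(B) = B*B - 6 = B² - 6 = -6 + B²)
m = -3183 (m = -15 + 3*((-85 + (-6 + (-5)²))*16) = -15 + 3*((-85 + (-6 + 25))*16) = -15 + 3*((-85 + 19)*16) = -15 + 3*(-66*16) = -15 + 3*(-1056) = -15 - 3168 = -3183)
f = 7701
(f + m) + 21366 = (7701 - 3183) + 21366 = 4518 + 21366 = 25884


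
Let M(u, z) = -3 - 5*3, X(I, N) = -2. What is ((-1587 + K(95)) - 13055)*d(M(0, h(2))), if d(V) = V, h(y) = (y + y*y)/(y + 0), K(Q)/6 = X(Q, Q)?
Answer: 263772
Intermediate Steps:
K(Q) = -12 (K(Q) = 6*(-2) = -12)
h(y) = (y + y²)/y
M(u, z) = -18 (M(u, z) = -3 - 15 = -18)
((-1587 + K(95)) - 13055)*d(M(0, h(2))) = ((-1587 - 12) - 13055)*(-18) = (-1599 - 13055)*(-18) = -14654*(-18) = 263772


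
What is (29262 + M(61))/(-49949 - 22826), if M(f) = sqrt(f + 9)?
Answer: -29262/72775 - sqrt(70)/72775 ≈ -0.40220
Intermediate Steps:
M(f) = sqrt(9 + f)
(29262 + M(61))/(-49949 - 22826) = (29262 + sqrt(9 + 61))/(-49949 - 22826) = (29262 + sqrt(70))/(-72775) = (29262 + sqrt(70))*(-1/72775) = -29262/72775 - sqrt(70)/72775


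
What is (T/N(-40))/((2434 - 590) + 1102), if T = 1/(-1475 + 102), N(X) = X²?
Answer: -1/6471772800 ≈ -1.5452e-10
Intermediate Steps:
T = -1/1373 (T = 1/(-1373) = -1/1373 ≈ -0.00072833)
(T/N(-40))/((2434 - 590) + 1102) = (-1/(1373*((-40)²)))/((2434 - 590) + 1102) = (-1/1373/1600)/(1844 + 1102) = -1/1373*1/1600/2946 = -1/2196800*1/2946 = -1/6471772800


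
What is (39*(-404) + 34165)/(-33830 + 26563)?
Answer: -18409/7267 ≈ -2.5332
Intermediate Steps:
(39*(-404) + 34165)/(-33830 + 26563) = (-15756 + 34165)/(-7267) = 18409*(-1/7267) = -18409/7267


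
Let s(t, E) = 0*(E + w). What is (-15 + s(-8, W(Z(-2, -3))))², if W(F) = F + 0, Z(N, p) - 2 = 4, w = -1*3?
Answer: 225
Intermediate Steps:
w = -3
Z(N, p) = 6 (Z(N, p) = 2 + 4 = 6)
W(F) = F
s(t, E) = 0 (s(t, E) = 0*(E - 3) = 0*(-3 + E) = 0)
(-15 + s(-8, W(Z(-2, -3))))² = (-15 + 0)² = (-15)² = 225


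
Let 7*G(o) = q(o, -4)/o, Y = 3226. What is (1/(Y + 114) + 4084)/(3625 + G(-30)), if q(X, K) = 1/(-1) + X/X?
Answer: 13640561/12107500 ≈ 1.1266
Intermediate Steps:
q(X, K) = 0 (q(X, K) = 1*(-1) + 1 = -1 + 1 = 0)
G(o) = 0 (G(o) = (0/o)/7 = (1/7)*0 = 0)
(1/(Y + 114) + 4084)/(3625 + G(-30)) = (1/(3226 + 114) + 4084)/(3625 + 0) = (1/3340 + 4084)/3625 = (1/3340 + 4084)*(1/3625) = (13640561/3340)*(1/3625) = 13640561/12107500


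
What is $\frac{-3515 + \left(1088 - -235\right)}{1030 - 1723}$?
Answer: $\frac{2192}{693} \approx 3.1631$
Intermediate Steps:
$\frac{-3515 + \left(1088 - -235\right)}{1030 - 1723} = \frac{-3515 + \left(1088 + 235\right)}{-693} = \left(-3515 + 1323\right) \left(- \frac{1}{693}\right) = \left(-2192\right) \left(- \frac{1}{693}\right) = \frac{2192}{693}$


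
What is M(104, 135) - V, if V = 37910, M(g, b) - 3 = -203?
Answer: -38110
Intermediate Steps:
M(g, b) = -200 (M(g, b) = 3 - 203 = -200)
M(104, 135) - V = -200 - 1*37910 = -200 - 37910 = -38110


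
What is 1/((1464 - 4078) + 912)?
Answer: -1/1702 ≈ -0.00058754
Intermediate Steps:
1/((1464 - 4078) + 912) = 1/(-2614 + 912) = 1/(-1702) = -1/1702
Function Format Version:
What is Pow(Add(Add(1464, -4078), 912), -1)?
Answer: Rational(-1, 1702) ≈ -0.00058754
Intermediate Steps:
Pow(Add(Add(1464, -4078), 912), -1) = Pow(Add(-2614, 912), -1) = Pow(-1702, -1) = Rational(-1, 1702)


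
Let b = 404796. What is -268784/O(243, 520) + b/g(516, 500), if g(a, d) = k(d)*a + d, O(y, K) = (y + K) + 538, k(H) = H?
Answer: -17238506101/84077125 ≈ -205.03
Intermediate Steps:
O(y, K) = 538 + K + y (O(y, K) = (K + y) + 538 = 538 + K + y)
g(a, d) = d + a*d (g(a, d) = d*a + d = a*d + d = d + a*d)
-268784/O(243, 520) + b/g(516, 500) = -268784/(538 + 520 + 243) + 404796/((500*(1 + 516))) = -268784/1301 + 404796/((500*517)) = -268784*1/1301 + 404796/258500 = -268784/1301 + 404796*(1/258500) = -268784/1301 + 101199/64625 = -17238506101/84077125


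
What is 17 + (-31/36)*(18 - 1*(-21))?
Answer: -199/12 ≈ -16.583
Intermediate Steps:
17 + (-31/36)*(18 - 1*(-21)) = 17 + (-31*1/36)*(18 + 21) = 17 - 31/36*39 = 17 - 403/12 = -199/12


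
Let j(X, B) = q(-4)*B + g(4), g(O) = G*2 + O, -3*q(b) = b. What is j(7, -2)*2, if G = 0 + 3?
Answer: 44/3 ≈ 14.667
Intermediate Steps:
q(b) = -b/3
G = 3
g(O) = 6 + O (g(O) = 3*2 + O = 6 + O)
j(X, B) = 10 + 4*B/3 (j(X, B) = (-1/3*(-4))*B + (6 + 4) = 4*B/3 + 10 = 10 + 4*B/3)
j(7, -2)*2 = (10 + (4/3)*(-2))*2 = (10 - 8/3)*2 = (22/3)*2 = 44/3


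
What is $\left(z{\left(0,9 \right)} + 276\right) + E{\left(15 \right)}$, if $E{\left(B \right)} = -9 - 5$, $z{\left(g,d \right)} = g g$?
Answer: $262$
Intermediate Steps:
$z{\left(g,d \right)} = g^{2}$
$E{\left(B \right)} = -14$
$\left(z{\left(0,9 \right)} + 276\right) + E{\left(15 \right)} = \left(0^{2} + 276\right) - 14 = \left(0 + 276\right) - 14 = 276 - 14 = 262$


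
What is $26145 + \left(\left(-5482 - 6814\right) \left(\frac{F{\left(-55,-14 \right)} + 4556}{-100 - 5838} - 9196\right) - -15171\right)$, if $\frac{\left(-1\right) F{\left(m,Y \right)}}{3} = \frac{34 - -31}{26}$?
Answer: $\frac{335867384886}{2969} \approx 1.1312 \cdot 10^{8}$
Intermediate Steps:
$F{\left(m,Y \right)} = - \frac{15}{2}$ ($F{\left(m,Y \right)} = - 3 \frac{34 - -31}{26} = - 3 \left(34 + 31\right) \frac{1}{26} = - 3 \cdot 65 \cdot \frac{1}{26} = \left(-3\right) \frac{5}{2} = - \frac{15}{2}$)
$26145 + \left(\left(-5482 - 6814\right) \left(\frac{F{\left(-55,-14 \right)} + 4556}{-100 - 5838} - 9196\right) - -15171\right) = 26145 - \left(-15171 - \left(-5482 - 6814\right) \left(\frac{- \frac{15}{2} + 4556}{-100 - 5838} - 9196\right)\right) = 26145 - \left(-15171 + 12296 \left(\frac{9097}{2 \left(-5938\right)} - 9196\right)\right) = 26145 - \left(-15171 + 12296 \left(\frac{9097}{2} \left(- \frac{1}{5938}\right) - 9196\right)\right) = 26145 - \left(-15171 + 12296 \left(- \frac{9097}{11876} - 9196\right)\right) = 26145 + \left(\left(-12296\right) \left(- \frac{109220793}{11876}\right) + 15171\right) = 26145 + \left(\frac{335744717682}{2969} + 15171\right) = 26145 + \frac{335789760381}{2969} = \frac{335867384886}{2969}$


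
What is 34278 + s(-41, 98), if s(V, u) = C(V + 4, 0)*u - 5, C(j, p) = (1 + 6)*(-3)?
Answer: 32215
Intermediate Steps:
C(j, p) = -21 (C(j, p) = 7*(-3) = -21)
s(V, u) = -5 - 21*u (s(V, u) = -21*u - 5 = -5 - 21*u)
34278 + s(-41, 98) = 34278 + (-5 - 21*98) = 34278 + (-5 - 2058) = 34278 - 2063 = 32215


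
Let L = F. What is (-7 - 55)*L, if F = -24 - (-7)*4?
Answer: -248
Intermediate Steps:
F = 4 (F = -24 - 1*(-28) = -24 + 28 = 4)
L = 4
(-7 - 55)*L = (-7 - 55)*4 = -62*4 = -248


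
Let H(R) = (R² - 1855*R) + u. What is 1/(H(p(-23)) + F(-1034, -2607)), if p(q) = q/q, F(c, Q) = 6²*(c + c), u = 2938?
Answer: -1/73364 ≈ -1.3631e-5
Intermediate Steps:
F(c, Q) = 72*c (F(c, Q) = 36*(2*c) = 72*c)
p(q) = 1
H(R) = 2938 + R² - 1855*R (H(R) = (R² - 1855*R) + 2938 = 2938 + R² - 1855*R)
1/(H(p(-23)) + F(-1034, -2607)) = 1/((2938 + 1² - 1855*1) + 72*(-1034)) = 1/((2938 + 1 - 1855) - 74448) = 1/(1084 - 74448) = 1/(-73364) = -1/73364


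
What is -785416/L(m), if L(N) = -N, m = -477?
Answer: -785416/477 ≈ -1646.6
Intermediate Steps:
-785416/L(m) = -785416/((-1*(-477))) = -785416/477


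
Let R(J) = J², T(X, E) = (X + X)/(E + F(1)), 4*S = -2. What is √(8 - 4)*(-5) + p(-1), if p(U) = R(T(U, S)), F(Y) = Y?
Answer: 6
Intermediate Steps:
S = -½ (S = (¼)*(-2) = -½ ≈ -0.50000)
T(X, E) = 2*X/(1 + E) (T(X, E) = (X + X)/(E + 1) = (2*X)/(1 + E) = 2*X/(1 + E))
p(U) = 16*U² (p(U) = (2*U/(1 - ½))² = (2*U/(½))² = (2*U*2)² = (4*U)² = 16*U²)
√(8 - 4)*(-5) + p(-1) = √(8 - 4)*(-5) + 16*(-1)² = √4*(-5) + 16*1 = 2*(-5) + 16 = -10 + 16 = 6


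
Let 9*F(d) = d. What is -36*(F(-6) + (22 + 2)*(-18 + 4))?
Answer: 12120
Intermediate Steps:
F(d) = d/9
-36*(F(-6) + (22 + 2)*(-18 + 4)) = -36*((⅑)*(-6) + (22 + 2)*(-18 + 4)) = -36*(-⅔ + 24*(-14)) = -36*(-⅔ - 336) = -36*(-1010/3) = 12120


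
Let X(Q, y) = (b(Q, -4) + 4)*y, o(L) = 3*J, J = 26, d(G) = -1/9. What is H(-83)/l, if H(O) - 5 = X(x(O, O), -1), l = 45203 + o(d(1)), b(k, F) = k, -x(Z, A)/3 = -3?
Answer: -8/45281 ≈ -0.00017667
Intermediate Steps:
d(G) = -1/9 (d(G) = -1*1/9 = -1/9)
x(Z, A) = 9 (x(Z, A) = -3*(-3) = 9)
o(L) = 78 (o(L) = 3*26 = 78)
l = 45281 (l = 45203 + 78 = 45281)
X(Q, y) = y*(4 + Q) (X(Q, y) = (Q + 4)*y = (4 + Q)*y = y*(4 + Q))
H(O) = -8 (H(O) = 5 - (4 + 9) = 5 - 1*13 = 5 - 13 = -8)
H(-83)/l = -8/45281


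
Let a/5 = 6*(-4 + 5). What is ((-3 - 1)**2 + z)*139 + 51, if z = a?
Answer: 6445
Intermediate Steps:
a = 30 (a = 5*(6*(-4 + 5)) = 5*(6*1) = 5*6 = 30)
z = 30
((-3 - 1)**2 + z)*139 + 51 = ((-3 - 1)**2 + 30)*139 + 51 = ((-4)**2 + 30)*139 + 51 = (16 + 30)*139 + 51 = 46*139 + 51 = 6394 + 51 = 6445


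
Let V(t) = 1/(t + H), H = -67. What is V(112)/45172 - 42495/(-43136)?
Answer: 21595332359/21921068160 ≈ 0.98514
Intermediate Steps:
V(t) = 1/(-67 + t) (V(t) = 1/(t - 67) = 1/(-67 + t))
V(112)/45172 - 42495/(-43136) = 1/((-67 + 112)*45172) - 42495/(-43136) = (1/45172)/45 - 42495*(-1/43136) = (1/45)*(1/45172) + 42495/43136 = 1/2032740 + 42495/43136 = 21595332359/21921068160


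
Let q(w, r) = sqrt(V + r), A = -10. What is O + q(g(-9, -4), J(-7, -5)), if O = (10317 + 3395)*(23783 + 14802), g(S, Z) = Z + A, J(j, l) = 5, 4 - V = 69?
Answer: 529077520 + 2*I*sqrt(15) ≈ 5.2908e+8 + 7.746*I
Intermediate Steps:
V = -65 (V = 4 - 1*69 = 4 - 69 = -65)
g(S, Z) = -10 + Z (g(S, Z) = Z - 10 = -10 + Z)
O = 529077520 (O = 13712*38585 = 529077520)
q(w, r) = sqrt(-65 + r)
O + q(g(-9, -4), J(-7, -5)) = 529077520 + sqrt(-65 + 5) = 529077520 + sqrt(-60) = 529077520 + 2*I*sqrt(15)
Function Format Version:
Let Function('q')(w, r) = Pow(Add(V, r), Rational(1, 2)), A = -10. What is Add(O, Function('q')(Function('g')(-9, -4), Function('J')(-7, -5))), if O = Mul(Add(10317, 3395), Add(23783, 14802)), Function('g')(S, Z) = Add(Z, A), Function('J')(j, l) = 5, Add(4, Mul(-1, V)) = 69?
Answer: Add(529077520, Mul(2, I, Pow(15, Rational(1, 2)))) ≈ Add(5.2908e+8, Mul(7.7460, I))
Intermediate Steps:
V = -65 (V = Add(4, Mul(-1, 69)) = Add(4, -69) = -65)
Function('g')(S, Z) = Add(-10, Z) (Function('g')(S, Z) = Add(Z, -10) = Add(-10, Z))
O = 529077520 (O = Mul(13712, 38585) = 529077520)
Function('q')(w, r) = Pow(Add(-65, r), Rational(1, 2))
Add(O, Function('q')(Function('g')(-9, -4), Function('J')(-7, -5))) = Add(529077520, Pow(Add(-65, 5), Rational(1, 2))) = Add(529077520, Pow(-60, Rational(1, 2))) = Add(529077520, Mul(2, I, Pow(15, Rational(1, 2))))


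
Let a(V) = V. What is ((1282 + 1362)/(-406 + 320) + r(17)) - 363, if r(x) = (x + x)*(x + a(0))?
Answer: 7923/43 ≈ 184.26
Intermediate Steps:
r(x) = 2*x² (r(x) = (x + x)*(x + 0) = (2*x)*x = 2*x²)
((1282 + 1362)/(-406 + 320) + r(17)) - 363 = ((1282 + 1362)/(-406 + 320) + 2*17²) - 363 = (2644/(-86) + 2*289) - 363 = (2644*(-1/86) + 578) - 363 = (-1322/43 + 578) - 363 = 23532/43 - 363 = 7923/43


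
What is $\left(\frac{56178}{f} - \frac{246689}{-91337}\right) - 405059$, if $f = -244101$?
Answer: $- \frac{3010306275270860}{7431817679} \approx -4.0506 \cdot 10^{5}$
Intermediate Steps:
$\left(\frac{56178}{f} - \frac{246689}{-91337}\right) - 405059 = \left(\frac{56178}{-244101} - \frac{246689}{-91337}\right) - 405059 = \left(56178 \left(- \frac{1}{244101}\right) - - \frac{246689}{91337}\right) - 405059 = \left(- \frac{18726}{81367} + \frac{246689}{91337}\right) - 405059 = \frac{18361967201}{7431817679} - 405059 = - \frac{3010306275270860}{7431817679}$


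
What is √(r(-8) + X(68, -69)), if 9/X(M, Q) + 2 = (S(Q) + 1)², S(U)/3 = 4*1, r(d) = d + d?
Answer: I*√444721/167 ≈ 3.9933*I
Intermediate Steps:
r(d) = 2*d
S(U) = 12 (S(U) = 3*(4*1) = 3*4 = 12)
X(M, Q) = 9/167 (X(M, Q) = 9/(-2 + (12 + 1)²) = 9/(-2 + 13²) = 9/(-2 + 169) = 9/167)
√(r(-8) + X(68, -69)) = √(2*(-8) + 9/167) = √(-16 + 9/167) = √(-2663/167) = I*√444721/167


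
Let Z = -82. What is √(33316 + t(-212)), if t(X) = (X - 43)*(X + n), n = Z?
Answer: √108286 ≈ 329.07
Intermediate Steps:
n = -82
t(X) = (-82 + X)*(-43 + X) (t(X) = (X - 43)*(X - 82) = (-43 + X)*(-82 + X) = (-82 + X)*(-43 + X))
√(33316 + t(-212)) = √(33316 + (3526 + (-212)² - 125*(-212))) = √(33316 + (3526 + 44944 + 26500)) = √(33316 + 74970) = √108286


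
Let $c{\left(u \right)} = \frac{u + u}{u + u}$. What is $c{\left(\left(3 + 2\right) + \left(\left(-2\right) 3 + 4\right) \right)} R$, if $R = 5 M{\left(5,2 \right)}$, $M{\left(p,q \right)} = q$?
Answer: $10$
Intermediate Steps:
$c{\left(u \right)} = 1$ ($c{\left(u \right)} = \frac{2 u}{2 u} = 2 u \frac{1}{2 u} = 1$)
$R = 10$ ($R = 5 \cdot 2 = 10$)
$c{\left(\left(3 + 2\right) + \left(\left(-2\right) 3 + 4\right) \right)} R = 1 \cdot 10 = 10$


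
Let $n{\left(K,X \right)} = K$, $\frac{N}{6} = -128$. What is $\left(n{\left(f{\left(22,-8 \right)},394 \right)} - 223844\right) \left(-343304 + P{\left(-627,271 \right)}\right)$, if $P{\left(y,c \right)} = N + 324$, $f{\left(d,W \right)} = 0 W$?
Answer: $76945927312$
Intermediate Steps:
$N = -768$ ($N = 6 \left(-128\right) = -768$)
$f{\left(d,W \right)} = 0$
$P{\left(y,c \right)} = -444$ ($P{\left(y,c \right)} = -768 + 324 = -444$)
$\left(n{\left(f{\left(22,-8 \right)},394 \right)} - 223844\right) \left(-343304 + P{\left(-627,271 \right)}\right) = \left(0 - 223844\right) \left(-343304 - 444\right) = \left(-223844\right) \left(-343748\right) = 76945927312$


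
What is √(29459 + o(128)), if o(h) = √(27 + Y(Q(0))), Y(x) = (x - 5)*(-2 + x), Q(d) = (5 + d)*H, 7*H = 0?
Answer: √(29459 + √37) ≈ 171.65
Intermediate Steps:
H = 0 (H = (⅐)*0 = 0)
Q(d) = 0 (Q(d) = (5 + d)*0 = 0)
Y(x) = (-5 + x)*(-2 + x)
o(h) = √37 (o(h) = √(27 + (10 + 0² - 7*0)) = √(27 + (10 + 0 + 0)) = √(27 + 10) = √37)
√(29459 + o(128)) = √(29459 + √37)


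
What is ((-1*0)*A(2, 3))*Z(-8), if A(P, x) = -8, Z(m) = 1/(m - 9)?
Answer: 0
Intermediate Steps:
Z(m) = 1/(-9 + m)
((-1*0)*A(2, 3))*Z(-8) = (-1*0*(-8))/(-9 - 8) = (0*(-8))/(-17) = 0*(-1/17) = 0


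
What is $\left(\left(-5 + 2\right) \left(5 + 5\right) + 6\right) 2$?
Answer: $-48$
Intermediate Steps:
$\left(\left(-5 + 2\right) \left(5 + 5\right) + 6\right) 2 = \left(\left(-3\right) 10 + 6\right) 2 = \left(-30 + 6\right) 2 = \left(-24\right) 2 = -48$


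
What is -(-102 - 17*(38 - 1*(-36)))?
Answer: 1360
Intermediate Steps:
-(-102 - 17*(38 - 1*(-36))) = -(-102 - 17*(38 + 36)) = -(-102 - 17*74) = -(-102 - 1258) = -1*(-1360) = 1360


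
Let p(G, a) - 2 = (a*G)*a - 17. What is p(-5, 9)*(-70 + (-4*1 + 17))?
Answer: 23940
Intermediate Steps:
p(G, a) = -15 + G*a² (p(G, a) = 2 + ((a*G)*a - 17) = 2 + ((G*a)*a - 17) = 2 + (G*a² - 17) = 2 + (-17 + G*a²) = -15 + G*a²)
p(-5, 9)*(-70 + (-4*1 + 17)) = (-15 - 5*9²)*(-70 + (-4*1 + 17)) = (-15 - 5*81)*(-70 + (-4 + 17)) = (-15 - 405)*(-70 + 13) = -420*(-57) = 23940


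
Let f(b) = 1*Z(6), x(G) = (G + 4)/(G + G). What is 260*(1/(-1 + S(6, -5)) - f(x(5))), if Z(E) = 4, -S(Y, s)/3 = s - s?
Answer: -1300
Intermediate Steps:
S(Y, s) = 0 (S(Y, s) = -3*(s - s) = -3*0 = 0)
x(G) = (4 + G)/(2*G) (x(G) = (4 + G)/((2*G)) = (4 + G)*(1/(2*G)) = (4 + G)/(2*G))
f(b) = 4 (f(b) = 1*4 = 4)
260*(1/(-1 + S(6, -5)) - f(x(5))) = 260*(1/(-1 + 0) - 1*4) = 260*(1/(-1) - 4) = 260*(-1 - 4) = 260*(-5) = -1300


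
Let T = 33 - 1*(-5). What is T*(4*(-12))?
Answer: -1824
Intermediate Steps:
T = 38 (T = 33 + 5 = 38)
T*(4*(-12)) = 38*(4*(-12)) = 38*(-48) = -1824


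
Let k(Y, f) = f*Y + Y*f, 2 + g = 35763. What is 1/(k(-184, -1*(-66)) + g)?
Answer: 1/11473 ≈ 8.7161e-5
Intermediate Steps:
g = 35761 (g = -2 + 35763 = 35761)
k(Y, f) = 2*Y*f (k(Y, f) = Y*f + Y*f = 2*Y*f)
1/(k(-184, -1*(-66)) + g) = 1/(2*(-184)*(-1*(-66)) + 35761) = 1/(2*(-184)*66 + 35761) = 1/(-24288 + 35761) = 1/11473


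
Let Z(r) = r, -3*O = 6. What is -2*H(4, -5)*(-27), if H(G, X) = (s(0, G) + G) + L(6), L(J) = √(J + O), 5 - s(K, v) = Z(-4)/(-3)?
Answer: 522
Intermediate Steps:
O = -2 (O = -⅓*6 = -2)
s(K, v) = 11/3 (s(K, v) = 5 - (-4)/(-3) = 5 - (-4)*(-1)/3 = 5 - 1*4/3 = 5 - 4/3 = 11/3)
L(J) = √(-2 + J) (L(J) = √(J - 2) = √(-2 + J))
H(G, X) = 17/3 + G (H(G, X) = (11/3 + G) + √(-2 + 6) = (11/3 + G) + √4 = (11/3 + G) + 2 = 17/3 + G)
-2*H(4, -5)*(-27) = -2*(17/3 + 4)*(-27) = -2*29/3*(-27) = -58/3*(-27) = 522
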